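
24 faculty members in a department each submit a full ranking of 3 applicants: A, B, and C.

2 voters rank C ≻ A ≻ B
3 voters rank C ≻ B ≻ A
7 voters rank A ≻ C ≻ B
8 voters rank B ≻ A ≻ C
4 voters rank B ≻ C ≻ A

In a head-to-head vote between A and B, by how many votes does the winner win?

Ballots ranking A above B: 2+7 = 9.
Ballots ranking B above A: 3+8+4 = 15.
B wins 15–9, a margin of 6.

6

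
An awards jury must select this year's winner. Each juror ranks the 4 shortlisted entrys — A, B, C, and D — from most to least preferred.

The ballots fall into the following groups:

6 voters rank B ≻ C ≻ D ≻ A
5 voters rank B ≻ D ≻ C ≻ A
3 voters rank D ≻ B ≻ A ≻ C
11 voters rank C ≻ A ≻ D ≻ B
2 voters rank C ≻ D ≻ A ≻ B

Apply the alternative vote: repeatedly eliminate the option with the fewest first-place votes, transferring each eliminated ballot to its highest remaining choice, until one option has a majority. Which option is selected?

B

Round 1: C 13, B 11, D 3, A 0. A has the fewest and is eliminated.
Round 2: C 13, B 11, D 3. D has the fewest and is eliminated.
Round 3: B 14, C 13. B has a majority.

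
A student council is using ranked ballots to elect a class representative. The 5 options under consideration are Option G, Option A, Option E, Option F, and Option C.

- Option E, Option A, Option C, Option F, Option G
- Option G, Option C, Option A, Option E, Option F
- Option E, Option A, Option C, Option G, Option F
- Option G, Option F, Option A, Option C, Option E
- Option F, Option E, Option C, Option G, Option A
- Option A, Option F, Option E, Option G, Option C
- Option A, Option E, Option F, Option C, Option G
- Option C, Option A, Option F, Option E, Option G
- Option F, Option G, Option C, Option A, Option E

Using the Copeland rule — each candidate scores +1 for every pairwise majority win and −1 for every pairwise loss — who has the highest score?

Option A

Pairwise results:
  Option G vs Option A: Option A wins 5–4.
  Option G vs Option E: Option E wins 6–3.
  Option G vs Option F: Option F wins 6–3.
  Option G vs Option C: Option C wins 5–4.
  Option A vs Option E: Option A wins 6–3.
  Option A vs Option F: Option A wins 6–3.
  Option A vs Option C: Option A wins 5–4.
  Option E vs Option F: Option F wins 5–4.
  Option E vs Option C: Option E wins 5–4.
  Option F vs Option C: Option F wins 5–4.
Copeland scores (wins − losses):
  Option G: 0 − 4 = -4
  Option A: 4 − 0 = 4
  Option E: 2 − 2 = 0
  Option F: 3 − 1 = 2
  Option C: 1 − 3 = -2
Option A has the best Copeland score.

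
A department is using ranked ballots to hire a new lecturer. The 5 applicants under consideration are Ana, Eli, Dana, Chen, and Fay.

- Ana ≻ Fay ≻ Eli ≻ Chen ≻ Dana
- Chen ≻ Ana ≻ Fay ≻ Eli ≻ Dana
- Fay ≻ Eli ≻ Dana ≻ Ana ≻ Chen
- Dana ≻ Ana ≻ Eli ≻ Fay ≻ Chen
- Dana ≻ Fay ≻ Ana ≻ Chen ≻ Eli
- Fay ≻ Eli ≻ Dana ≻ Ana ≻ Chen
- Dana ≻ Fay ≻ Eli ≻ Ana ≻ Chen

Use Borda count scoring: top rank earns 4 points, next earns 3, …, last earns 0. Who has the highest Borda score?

Fay

Borda scores:
  Ana: 4 + 3 + 1 + 3 + 2 + 1 + 1 = 15
  Eli: 2 + 1 + 3 + 2 + 0 + 3 + 2 = 13
  Dana: 0 + 0 + 2 + 4 + 4 + 2 + 4 = 16
  Chen: 1 + 4 + 0 + 0 + 1 + 0 + 0 = 6
  Fay: 3 + 2 + 4 + 1 + 3 + 4 + 3 = 20
Fay has the highest total.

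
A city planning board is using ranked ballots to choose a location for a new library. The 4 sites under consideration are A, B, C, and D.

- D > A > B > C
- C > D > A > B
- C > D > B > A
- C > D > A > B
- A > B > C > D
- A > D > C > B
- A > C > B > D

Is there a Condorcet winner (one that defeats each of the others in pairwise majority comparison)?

Head-to-head results (7 voters total):
A vs B: A wins 6–1.
A vs C: A wins 4–3.
A vs D: D wins 4–3.
B vs C: C wins 5–2.
B vs D: D wins 5–2.
C vs D: C wins 5–2.
No candidate beats all others: A beats C beats D beats A, a majority cycle.

No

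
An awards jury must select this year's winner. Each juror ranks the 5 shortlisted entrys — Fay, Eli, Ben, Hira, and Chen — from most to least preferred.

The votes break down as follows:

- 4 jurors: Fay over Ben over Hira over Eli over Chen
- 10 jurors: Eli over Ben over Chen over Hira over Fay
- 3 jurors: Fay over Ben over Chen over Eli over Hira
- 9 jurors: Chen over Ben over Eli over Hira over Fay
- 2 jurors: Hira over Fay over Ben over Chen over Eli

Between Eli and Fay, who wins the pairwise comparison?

Eli

Ballots ranking Eli above Fay: 10+9 = 19.
Ballots ranking Fay above Eli: 4+3+2 = 9.
Eli wins the head-to-head, 19–9.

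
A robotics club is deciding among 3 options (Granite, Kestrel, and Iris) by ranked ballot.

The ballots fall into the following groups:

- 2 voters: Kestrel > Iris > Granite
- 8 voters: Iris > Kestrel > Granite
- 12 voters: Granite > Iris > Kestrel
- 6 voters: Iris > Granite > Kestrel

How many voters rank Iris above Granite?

16

Ballots ranking Iris above Granite: 2+8+6 = 16.
Ballots ranking Granite above Iris: 12.
So 16 of 28 voters prefer Iris to Granite.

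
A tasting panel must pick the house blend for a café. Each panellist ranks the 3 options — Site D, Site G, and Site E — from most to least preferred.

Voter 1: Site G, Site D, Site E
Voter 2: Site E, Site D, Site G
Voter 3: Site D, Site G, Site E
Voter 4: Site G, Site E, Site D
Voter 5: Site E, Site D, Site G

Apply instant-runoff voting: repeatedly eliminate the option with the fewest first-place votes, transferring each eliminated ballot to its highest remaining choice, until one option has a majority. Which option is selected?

Round 1: Site G 2, Site E 2, Site D 1. Site D has the fewest and is eliminated.
Round 2: Site G 3, Site E 2. Site G has a majority.

Site G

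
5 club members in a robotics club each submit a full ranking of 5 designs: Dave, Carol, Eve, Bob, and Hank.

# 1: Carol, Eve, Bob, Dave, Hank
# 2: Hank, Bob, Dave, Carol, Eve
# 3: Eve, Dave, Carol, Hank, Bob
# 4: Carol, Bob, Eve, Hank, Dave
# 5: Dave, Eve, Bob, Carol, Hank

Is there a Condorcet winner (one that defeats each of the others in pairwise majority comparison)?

No

Head-to-head results (5 voters total):
Dave vs Carol: Dave wins 3–2.
Dave vs Eve: Eve wins 3–2.
Dave vs Bob: Bob wins 3–2.
Dave vs Hank: Dave wins 3–2.
Carol vs Eve: Carol wins 3–2.
Carol vs Bob: Carol wins 3–2.
Carol vs Hank: Carol wins 4–1.
Eve vs Bob: Eve wins 3–2.
Eve vs Hank: Eve wins 4–1.
Bob vs Hank: Bob wins 3–2.
No candidate beats all others: Dave beats Carol beats Eve beats Dave, a majority cycle.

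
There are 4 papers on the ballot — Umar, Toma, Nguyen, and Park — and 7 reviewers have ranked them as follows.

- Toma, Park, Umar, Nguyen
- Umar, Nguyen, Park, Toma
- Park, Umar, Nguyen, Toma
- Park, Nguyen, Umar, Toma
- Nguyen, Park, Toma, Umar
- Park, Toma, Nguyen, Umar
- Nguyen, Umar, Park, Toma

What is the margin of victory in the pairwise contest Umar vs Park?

3

Ballots ranking Umar above Park: 2.
Ballots ranking Park above Umar: 5.
Park wins 5–2, a margin of 3.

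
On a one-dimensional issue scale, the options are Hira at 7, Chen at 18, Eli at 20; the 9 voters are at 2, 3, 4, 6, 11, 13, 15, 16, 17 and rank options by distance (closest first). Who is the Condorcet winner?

Hira

With single-peaked preferences on a line, the Condorcet winner is the candidate closest to the median voter.
The median voter (position 11) is closest to Hira at 7.
Check: Hira vs Eli — voters closer to Hira: 6 of 9.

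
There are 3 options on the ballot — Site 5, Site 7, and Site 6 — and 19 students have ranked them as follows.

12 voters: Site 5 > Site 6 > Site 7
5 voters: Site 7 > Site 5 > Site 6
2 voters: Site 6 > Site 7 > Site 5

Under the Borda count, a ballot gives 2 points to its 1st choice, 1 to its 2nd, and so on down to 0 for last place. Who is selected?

Borda scores:
  Site 5: 12·2 + 5·1 + 2·0 = 29
  Site 7: 12·0 + 5·2 + 2·1 = 12
  Site 6: 12·1 + 5·0 + 2·2 = 16
Site 5 has the highest total.

Site 5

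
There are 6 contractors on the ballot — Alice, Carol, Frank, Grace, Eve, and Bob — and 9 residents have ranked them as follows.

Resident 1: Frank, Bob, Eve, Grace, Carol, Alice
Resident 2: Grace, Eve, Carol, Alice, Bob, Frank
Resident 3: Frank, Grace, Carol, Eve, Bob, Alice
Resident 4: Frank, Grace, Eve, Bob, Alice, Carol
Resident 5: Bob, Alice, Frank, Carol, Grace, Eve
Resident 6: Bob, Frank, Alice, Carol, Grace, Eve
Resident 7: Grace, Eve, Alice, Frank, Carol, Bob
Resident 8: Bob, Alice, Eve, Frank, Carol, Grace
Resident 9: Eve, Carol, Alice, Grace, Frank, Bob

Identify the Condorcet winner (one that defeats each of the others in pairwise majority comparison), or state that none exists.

Head-to-head results (9 voters total):
Alice vs Carol: Alice wins 5–4.
Alice vs Frank: Alice wins 5–4.
Alice vs Grace: Grace wins 5–4.
Alice vs Eve: Eve wins 6–3.
Alice vs Bob: Bob wins 6–3.
Carol vs Frank: Frank wins 7–2.
Carol vs Grace: Grace wins 5–4.
Carol vs Eve: Eve wins 6–3.
Carol vs Bob: Bob wins 5–4.
Frank vs Grace: Frank wins 6–3.
Frank vs Eve: Frank wins 5–4.
Frank vs Bob: Frank wins 5–4.
Grace vs Eve: Grace wins 6–3.
Grace vs Bob: Grace wins 5–4.
Eve vs Bob: Eve wins 5–4.
No candidate beats all others: Alice beats Frank beats Grace beats Alice, a majority cycle.

No Condorcet winner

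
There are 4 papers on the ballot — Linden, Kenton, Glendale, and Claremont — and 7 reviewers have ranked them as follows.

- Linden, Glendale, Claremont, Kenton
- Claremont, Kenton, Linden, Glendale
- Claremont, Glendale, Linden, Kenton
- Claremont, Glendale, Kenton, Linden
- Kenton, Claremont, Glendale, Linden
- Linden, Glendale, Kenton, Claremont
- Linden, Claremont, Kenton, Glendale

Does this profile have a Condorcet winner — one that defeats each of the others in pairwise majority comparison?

Yes

Head-to-head results (7 voters total):
Linden vs Kenton: Linden wins 4–3.
Linden vs Glendale: Linden wins 4–3.
Linden vs Claremont: Claremont wins 4–3.
Kenton vs Glendale: Glendale wins 4–3.
Kenton vs Claremont: Claremont wins 5–2.
Glendale vs Claremont: Claremont wins 5–2.
Claremont beats each rival — Linden (4–3), Kenton (5–2), Glendale (5–2) — so Claremont is the Condorcet winner.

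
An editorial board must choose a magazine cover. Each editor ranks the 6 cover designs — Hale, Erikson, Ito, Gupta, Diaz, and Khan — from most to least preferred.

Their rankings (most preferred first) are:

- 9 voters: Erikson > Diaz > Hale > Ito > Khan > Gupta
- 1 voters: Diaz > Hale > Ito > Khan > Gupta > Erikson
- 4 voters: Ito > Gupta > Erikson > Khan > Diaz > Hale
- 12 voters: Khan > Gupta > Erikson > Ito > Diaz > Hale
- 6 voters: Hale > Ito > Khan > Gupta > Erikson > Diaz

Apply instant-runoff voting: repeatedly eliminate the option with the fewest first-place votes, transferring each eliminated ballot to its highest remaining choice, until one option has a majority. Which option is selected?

Khan

Round 1: Khan 12, Erikson 9, Hale 6, Ito 4, Diaz 1, Gupta 0. Gupta has the fewest and is eliminated.
Round 2: Khan 12, Erikson 9, Hale 6, Ito 4, Diaz 1. Diaz has the fewest and is eliminated.
Round 3: Khan 12, Erikson 9, Hale 7, Ito 4. Ito has the fewest and is eliminated.
Round 4: Erikson 13, Khan 12, Hale 7. Hale has the fewest and is eliminated.
Round 5: Khan 19, Erikson 13. Khan has a majority.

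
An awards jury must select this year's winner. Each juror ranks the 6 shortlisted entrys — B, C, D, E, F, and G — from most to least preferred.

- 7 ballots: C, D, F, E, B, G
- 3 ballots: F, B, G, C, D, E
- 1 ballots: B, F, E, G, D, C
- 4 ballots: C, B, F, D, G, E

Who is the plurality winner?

C

First-place vote totals:
  B: 1
  C: 11
  D: 0
  E: 0
  F: 3
  G: 0
C has the most first-place votes.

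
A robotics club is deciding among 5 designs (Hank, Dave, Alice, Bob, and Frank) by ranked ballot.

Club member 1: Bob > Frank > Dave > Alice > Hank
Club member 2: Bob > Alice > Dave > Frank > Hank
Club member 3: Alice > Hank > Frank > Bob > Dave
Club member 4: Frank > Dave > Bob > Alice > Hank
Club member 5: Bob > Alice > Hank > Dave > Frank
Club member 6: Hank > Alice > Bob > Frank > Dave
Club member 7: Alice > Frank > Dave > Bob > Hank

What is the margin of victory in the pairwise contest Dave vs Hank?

Ballots ranking Dave above Hank: 4.
Ballots ranking Hank above Dave: 3.
Dave wins 4–3, a margin of 1.

1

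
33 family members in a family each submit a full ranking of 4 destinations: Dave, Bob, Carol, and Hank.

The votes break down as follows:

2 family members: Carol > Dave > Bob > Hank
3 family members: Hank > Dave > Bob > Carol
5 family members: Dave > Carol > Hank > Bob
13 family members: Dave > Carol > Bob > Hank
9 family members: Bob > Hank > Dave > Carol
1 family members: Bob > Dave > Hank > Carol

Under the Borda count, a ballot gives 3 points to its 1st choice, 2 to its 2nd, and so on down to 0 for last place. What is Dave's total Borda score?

Borda scores:
  Dave: 2·2 + 3·2 + 5·3 + 13·3 + 9·1 + 2 = 75
  Bob: 2·1 + 3·1 + 5·0 + 13·1 + 9·3 + 3 = 48
  Carol: 2·3 + 3·0 + 5·2 + 13·2 + 9·0 + 0 = 42
  Hank: 2·0 + 3·3 + 5·1 + 13·0 + 9·2 + 1 = 33

75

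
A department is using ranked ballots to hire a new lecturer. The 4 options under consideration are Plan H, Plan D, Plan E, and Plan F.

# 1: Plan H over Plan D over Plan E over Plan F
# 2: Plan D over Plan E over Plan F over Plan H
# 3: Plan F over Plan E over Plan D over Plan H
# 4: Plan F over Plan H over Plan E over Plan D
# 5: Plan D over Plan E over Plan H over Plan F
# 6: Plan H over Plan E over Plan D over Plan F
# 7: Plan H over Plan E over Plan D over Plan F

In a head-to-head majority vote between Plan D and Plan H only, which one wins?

Ballots ranking Plan D above Plan H: 3.
Ballots ranking Plan H above Plan D: 4.
Plan H wins the head-to-head, 4–3.

Plan H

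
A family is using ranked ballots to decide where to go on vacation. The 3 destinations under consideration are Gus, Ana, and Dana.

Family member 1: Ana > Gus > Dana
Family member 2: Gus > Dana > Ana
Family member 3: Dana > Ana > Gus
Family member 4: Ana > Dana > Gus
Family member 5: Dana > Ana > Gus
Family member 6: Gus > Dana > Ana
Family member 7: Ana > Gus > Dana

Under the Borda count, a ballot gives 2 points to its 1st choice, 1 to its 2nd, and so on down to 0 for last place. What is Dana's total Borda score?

7

Borda scores:
  Gus: 1 + 2 + 0 + 0 + 0 + 2 + 1 = 6
  Ana: 2 + 0 + 1 + 2 + 1 + 0 + 2 = 8
  Dana: 0 + 1 + 2 + 1 + 2 + 1 + 0 = 7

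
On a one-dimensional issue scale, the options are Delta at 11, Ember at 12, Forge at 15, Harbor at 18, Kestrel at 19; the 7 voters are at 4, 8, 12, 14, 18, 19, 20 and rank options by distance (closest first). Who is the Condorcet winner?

With single-peaked preferences on a line, the Condorcet winner is the candidate closest to the median voter.
The median voter (position 14) is closest to Forge at 15.
Check: Forge vs Harbor — voters closer to Forge: 4 of 7.

Forge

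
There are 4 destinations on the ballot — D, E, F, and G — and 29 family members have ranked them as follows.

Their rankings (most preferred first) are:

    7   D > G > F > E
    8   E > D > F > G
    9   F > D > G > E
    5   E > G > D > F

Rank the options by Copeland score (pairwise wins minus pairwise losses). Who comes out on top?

Pairwise results:
  D vs E: D wins 16–13.
  D vs F: D wins 20–9.
  D vs G: D wins 24–5.
  E vs F: F wins 16–13.
  E vs G: G wins 16–13.
  F vs G: F wins 17–12.
Copeland scores (wins − losses):
  D: 3 − 0 = 3
  E: 0 − 3 = -3
  F: 2 − 1 = 1
  G: 1 − 2 = -1
D has the best Copeland score.

D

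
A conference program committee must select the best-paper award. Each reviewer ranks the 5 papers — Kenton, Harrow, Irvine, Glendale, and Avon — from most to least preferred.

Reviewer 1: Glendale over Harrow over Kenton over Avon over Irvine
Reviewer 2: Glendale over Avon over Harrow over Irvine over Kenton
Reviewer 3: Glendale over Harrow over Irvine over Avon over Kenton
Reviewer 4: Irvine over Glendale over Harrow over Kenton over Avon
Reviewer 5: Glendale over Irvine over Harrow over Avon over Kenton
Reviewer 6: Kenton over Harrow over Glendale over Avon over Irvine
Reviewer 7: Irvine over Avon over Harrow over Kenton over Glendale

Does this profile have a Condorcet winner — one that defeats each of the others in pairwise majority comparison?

Head-to-head results (7 voters total):
Kenton vs Harrow: Harrow wins 6–1.
Kenton vs Irvine: Irvine wins 5–2.
Kenton vs Glendale: Glendale wins 5–2.
Kenton vs Avon: Avon wins 4–3.
Harrow vs Irvine: Harrow wins 4–3.
Harrow vs Glendale: Glendale wins 5–2.
Harrow vs Avon: Harrow wins 5–2.
Irvine vs Glendale: Glendale wins 5–2.
Irvine vs Avon: Irvine wins 4–3.
Glendale vs Avon: Glendale wins 6–1.
Glendale beats each rival — Kenton (5–2), Harrow (5–2), Irvine (5–2), Avon (6–1) — so Glendale is the Condorcet winner.

Yes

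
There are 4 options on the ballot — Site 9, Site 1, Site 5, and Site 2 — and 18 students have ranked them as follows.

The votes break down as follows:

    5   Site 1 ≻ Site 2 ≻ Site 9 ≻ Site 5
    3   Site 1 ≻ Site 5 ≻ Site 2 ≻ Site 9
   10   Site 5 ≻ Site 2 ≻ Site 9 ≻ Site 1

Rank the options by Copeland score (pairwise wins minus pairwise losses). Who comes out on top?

Pairwise results:
  Site 9 vs Site 1: Site 9 wins 10–8.
  Site 9 vs Site 5: Site 5 wins 13–5.
  Site 9 vs Site 2: Site 2 wins 18–0.
  Site 1 vs Site 5: Site 5 wins 10–8.
  Site 1 vs Site 2: Site 2 wins 10–8.
  Site 5 vs Site 2: Site 5 wins 13–5.
Copeland scores (wins − losses):
  Site 9: 1 − 2 = -1
  Site 1: 0 − 3 = -3
  Site 5: 3 − 0 = 3
  Site 2: 2 − 1 = 1
Site 5 has the best Copeland score.

Site 5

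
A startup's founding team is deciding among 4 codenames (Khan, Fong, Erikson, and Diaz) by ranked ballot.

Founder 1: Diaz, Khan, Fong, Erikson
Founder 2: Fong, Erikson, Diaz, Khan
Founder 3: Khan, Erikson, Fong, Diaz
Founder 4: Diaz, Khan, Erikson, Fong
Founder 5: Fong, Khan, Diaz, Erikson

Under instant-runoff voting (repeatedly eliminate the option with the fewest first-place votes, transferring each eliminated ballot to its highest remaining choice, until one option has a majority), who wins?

Fong

Round 1: Fong 2, Diaz 2, Khan 1, Erikson 0. Erikson has the fewest and is eliminated.
Round 2: Fong 2, Diaz 2, Khan 1. Khan has the fewest and is eliminated.
Round 3: Fong 3, Diaz 2. Fong has a majority.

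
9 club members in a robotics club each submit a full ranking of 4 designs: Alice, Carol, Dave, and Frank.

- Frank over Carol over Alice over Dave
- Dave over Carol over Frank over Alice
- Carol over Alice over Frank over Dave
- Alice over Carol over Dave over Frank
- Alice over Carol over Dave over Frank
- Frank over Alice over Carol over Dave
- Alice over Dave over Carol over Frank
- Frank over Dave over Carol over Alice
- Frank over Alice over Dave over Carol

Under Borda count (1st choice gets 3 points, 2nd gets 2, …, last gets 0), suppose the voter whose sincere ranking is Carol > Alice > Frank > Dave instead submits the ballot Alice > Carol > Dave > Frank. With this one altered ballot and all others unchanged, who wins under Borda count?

Alice

Borda totals with the altered ballot: Alice 17, Carol 13, Dave 11, Frank 13.
The winner is unchanged: still Alice.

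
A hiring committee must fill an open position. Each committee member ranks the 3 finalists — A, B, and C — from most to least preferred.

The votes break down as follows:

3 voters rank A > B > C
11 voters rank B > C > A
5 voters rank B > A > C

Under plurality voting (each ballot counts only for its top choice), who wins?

B

First-place vote totals:
  A: 3
  B: 16
  C: 0
B has the most first-place votes.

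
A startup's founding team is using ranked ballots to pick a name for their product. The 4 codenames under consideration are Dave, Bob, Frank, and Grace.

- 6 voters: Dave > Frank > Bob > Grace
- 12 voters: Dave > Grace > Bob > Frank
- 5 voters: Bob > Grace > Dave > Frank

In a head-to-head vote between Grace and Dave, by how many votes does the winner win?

Ballots ranking Grace above Dave: 5.
Ballots ranking Dave above Grace: 6+12 = 18.
Dave wins 18–5, a margin of 13.

13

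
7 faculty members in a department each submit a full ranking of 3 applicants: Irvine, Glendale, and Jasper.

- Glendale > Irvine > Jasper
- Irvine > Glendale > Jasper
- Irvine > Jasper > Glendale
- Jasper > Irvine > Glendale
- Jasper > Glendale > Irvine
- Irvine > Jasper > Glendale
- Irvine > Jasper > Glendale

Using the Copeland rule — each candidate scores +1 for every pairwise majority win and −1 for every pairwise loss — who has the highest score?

Irvine

Pairwise results:
  Irvine vs Glendale: Irvine wins 5–2.
  Irvine vs Jasper: Irvine wins 5–2.
  Glendale vs Jasper: Jasper wins 5–2.
Copeland scores (wins − losses):
  Irvine: 2 − 0 = 2
  Glendale: 0 − 2 = -2
  Jasper: 1 − 1 = 0
Irvine has the best Copeland score.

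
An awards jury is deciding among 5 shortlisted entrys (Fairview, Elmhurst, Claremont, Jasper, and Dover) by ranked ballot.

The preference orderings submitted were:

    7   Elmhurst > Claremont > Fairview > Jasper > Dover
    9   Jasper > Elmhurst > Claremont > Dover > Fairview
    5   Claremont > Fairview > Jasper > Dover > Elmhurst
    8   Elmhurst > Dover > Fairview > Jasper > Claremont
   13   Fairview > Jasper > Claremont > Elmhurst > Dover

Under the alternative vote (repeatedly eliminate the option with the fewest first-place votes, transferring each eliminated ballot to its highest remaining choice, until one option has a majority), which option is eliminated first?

Round 1: Elmhurst 15, Fairview 13, Jasper 9, Claremont 5, Dover 0. Dover has the fewest and is eliminated.
Round 2: Elmhurst 15, Fairview 13, Jasper 9, Claremont 5. Claremont has the fewest and is eliminated.
Round 3: Fairview 18, Elmhurst 15, Jasper 9. Jasper has the fewest and is eliminated.
Round 4: Elmhurst 24, Fairview 18. Elmhurst has a majority.

Dover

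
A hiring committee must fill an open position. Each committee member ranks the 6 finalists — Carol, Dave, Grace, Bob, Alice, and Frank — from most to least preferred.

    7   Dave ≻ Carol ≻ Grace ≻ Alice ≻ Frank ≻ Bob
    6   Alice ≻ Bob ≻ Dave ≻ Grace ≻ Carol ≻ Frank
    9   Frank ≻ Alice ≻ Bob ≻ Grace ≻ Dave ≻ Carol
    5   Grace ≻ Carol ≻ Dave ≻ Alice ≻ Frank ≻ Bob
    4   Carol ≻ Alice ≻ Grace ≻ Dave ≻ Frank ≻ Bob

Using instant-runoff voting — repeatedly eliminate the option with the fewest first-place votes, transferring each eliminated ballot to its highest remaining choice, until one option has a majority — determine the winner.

Round 1: Frank 9, Dave 7, Alice 6, Grace 5, Carol 4, Bob 0. Bob has the fewest and is eliminated.
Round 2: Frank 9, Dave 7, Alice 6, Grace 5, Carol 4. Carol has the fewest and is eliminated.
Round 3: Alice 10, Frank 9, Dave 7, Grace 5. Grace has the fewest and is eliminated.
Round 4: Dave 12, Alice 10, Frank 9. Frank has the fewest and is eliminated.
Round 5: Alice 19, Dave 12. Alice has a majority.

Alice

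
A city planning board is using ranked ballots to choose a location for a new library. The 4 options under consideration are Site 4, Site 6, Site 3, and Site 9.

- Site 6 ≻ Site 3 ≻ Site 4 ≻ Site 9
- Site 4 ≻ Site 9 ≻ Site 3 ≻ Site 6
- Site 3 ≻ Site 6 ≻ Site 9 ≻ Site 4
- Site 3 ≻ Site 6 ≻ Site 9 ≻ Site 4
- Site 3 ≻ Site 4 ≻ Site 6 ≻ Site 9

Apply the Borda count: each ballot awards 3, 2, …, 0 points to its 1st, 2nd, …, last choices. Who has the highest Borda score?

Site 3

Borda scores:
  Site 4: 1 + 3 + 0 + 0 + 2 = 6
  Site 6: 3 + 0 + 2 + 2 + 1 = 8
  Site 3: 2 + 1 + 3 + 3 + 3 = 12
  Site 9: 0 + 2 + 1 + 1 + 0 = 4
Site 3 has the highest total.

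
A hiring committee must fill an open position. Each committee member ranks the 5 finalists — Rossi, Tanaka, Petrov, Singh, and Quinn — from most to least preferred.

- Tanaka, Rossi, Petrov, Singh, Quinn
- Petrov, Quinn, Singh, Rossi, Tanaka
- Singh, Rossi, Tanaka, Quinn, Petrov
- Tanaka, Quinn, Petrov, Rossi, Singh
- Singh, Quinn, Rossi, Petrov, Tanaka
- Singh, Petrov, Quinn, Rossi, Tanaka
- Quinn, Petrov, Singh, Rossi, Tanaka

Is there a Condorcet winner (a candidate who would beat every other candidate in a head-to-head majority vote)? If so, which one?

Head-to-head results (7 voters total):
Rossi vs Tanaka: Rossi wins 5–2.
Rossi vs Petrov: Petrov wins 4–3.
Rossi vs Singh: Singh wins 5–2.
Rossi vs Quinn: Quinn wins 5–2.
Tanaka vs Petrov: Petrov wins 4–3.
Tanaka vs Singh: Singh wins 5–2.
Tanaka vs Quinn: Quinn wins 4–3.
Petrov vs Singh: Petrov wins 4–3.
Petrov vs Quinn: Quinn wins 4–3.
Singh vs Quinn: Singh wins 4–3.
No candidate beats all others: Petrov beats Singh beats Quinn beats Petrov, a majority cycle.

None — there is no Condorcet winner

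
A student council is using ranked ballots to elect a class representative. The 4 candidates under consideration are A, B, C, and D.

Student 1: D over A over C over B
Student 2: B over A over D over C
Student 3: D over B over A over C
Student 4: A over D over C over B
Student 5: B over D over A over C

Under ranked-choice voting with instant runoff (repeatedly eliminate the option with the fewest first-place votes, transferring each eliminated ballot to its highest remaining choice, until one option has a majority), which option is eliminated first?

Round 1: B 2, D 2, A 1, C 0. C has the fewest and is eliminated.
Round 2: B 2, D 2, A 1. A has the fewest and is eliminated.
Round 3: D 3, B 2. D has a majority.

C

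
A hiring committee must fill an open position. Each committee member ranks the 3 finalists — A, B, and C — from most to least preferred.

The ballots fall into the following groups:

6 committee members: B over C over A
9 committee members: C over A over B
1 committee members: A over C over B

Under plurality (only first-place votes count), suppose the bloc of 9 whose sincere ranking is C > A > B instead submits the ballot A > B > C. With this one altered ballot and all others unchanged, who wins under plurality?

First-place totals with the altered ballot: A 10, B 6, C 0.
The switch changes the winner from C to A.

A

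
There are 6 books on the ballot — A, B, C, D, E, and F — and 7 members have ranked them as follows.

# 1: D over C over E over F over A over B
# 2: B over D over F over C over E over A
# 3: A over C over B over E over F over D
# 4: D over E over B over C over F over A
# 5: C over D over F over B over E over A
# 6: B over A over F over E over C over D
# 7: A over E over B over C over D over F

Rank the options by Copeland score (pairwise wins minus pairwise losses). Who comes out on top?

Pairwise results:
  A vs B: B wins 4–3.
  A vs C: C wins 4–3.
  A vs D: D wins 4–3.
  A vs E: E wins 4–3.
  A vs F: F wins 4–3.
  B vs C: B wins 4–3.
  B vs D: B wins 4–3.
  B vs E: B wins 4–3.
  B vs F: B wins 5–2.
  C vs D: C wins 4–3.
  C vs E: C wins 4–3.
  C vs F: C wins 5–2.
  D vs E: D wins 4–3.
  D vs F: D wins 5–2.
  E vs F: E wins 4–3.
Copeland scores (wins − losses):
  A: 0 − 5 = -5
  B: 5 − 0 = 5
  C: 4 − 1 = 3
  D: 3 − 2 = 1
  E: 2 − 3 = -1
  F: 1 − 4 = -3
B has the best Copeland score.

B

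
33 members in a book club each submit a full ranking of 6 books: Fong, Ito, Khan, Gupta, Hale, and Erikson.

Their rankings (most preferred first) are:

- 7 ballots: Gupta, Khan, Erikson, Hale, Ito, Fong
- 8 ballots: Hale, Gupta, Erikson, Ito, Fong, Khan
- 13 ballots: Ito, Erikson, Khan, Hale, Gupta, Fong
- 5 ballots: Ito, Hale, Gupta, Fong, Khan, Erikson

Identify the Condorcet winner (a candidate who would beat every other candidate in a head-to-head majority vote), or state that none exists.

Head-to-head results (33 voters total):
Fong vs Ito: Ito wins 33–0.
Fong vs Khan: Khan wins 20–13.
Fong vs Gupta: Gupta wins 33–0.
Fong vs Hale: Hale wins 33–0.
Fong vs Erikson: Erikson wins 28–5.
Ito vs Khan: Ito wins 26–7.
Ito vs Gupta: Ito wins 18–15.
Ito vs Hale: Ito wins 18–15.
Ito vs Erikson: Ito wins 18–15.
Khan vs Gupta: Gupta wins 20–13.
Khan vs Hale: Khan wins 20–13.
Khan vs Erikson: Erikson wins 21–12.
Gupta vs Hale: Hale wins 26–7.
Gupta vs Erikson: Gupta wins 20–13.
Hale vs Erikson: Erikson wins 20–13.
Ito beats each rival — Fong (33–0), Khan (26–7), Gupta (18–15), Hale (18–15), Erikson (18–15) — so Ito is the Condorcet winner.

Ito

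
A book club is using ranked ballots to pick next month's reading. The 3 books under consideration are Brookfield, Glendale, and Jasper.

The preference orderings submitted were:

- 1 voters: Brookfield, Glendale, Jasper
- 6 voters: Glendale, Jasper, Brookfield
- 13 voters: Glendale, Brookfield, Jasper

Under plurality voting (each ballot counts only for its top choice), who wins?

First-place vote totals:
  Brookfield: 1
  Glendale: 19
  Jasper: 0
Glendale has the most first-place votes.

Glendale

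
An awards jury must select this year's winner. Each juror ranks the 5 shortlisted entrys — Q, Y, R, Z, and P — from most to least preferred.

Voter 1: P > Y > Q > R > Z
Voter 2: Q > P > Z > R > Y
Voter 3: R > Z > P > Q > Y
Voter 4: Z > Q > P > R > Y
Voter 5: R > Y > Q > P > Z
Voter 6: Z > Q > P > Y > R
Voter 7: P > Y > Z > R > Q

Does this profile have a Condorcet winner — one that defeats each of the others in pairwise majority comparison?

Head-to-head results (7 voters total):
Q vs Y: Q wins 4–3.
Q vs R: Q wins 4–3.
Q vs Z: Z wins 4–3.
Q vs P: Q wins 4–3.
Y vs R: R wins 4–3.
Y vs Z: Z wins 4–3.
Y vs P: P wins 6–1.
R vs Z: Z wins 4–3.
R vs P: P wins 5–2.
Z vs P: P wins 4–3.
No candidate beats all others: Q beats P beats Z beats Q, a majority cycle.

No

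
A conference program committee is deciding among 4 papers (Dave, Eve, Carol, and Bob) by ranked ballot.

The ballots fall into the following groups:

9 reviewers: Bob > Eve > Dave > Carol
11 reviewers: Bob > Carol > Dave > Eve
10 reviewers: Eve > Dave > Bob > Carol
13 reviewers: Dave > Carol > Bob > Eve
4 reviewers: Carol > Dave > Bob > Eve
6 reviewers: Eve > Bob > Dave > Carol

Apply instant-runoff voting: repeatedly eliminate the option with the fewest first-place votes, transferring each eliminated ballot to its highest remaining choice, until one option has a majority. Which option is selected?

Dave

Round 1: Bob 20, Eve 16, Dave 13, Carol 4. Carol has the fewest and is eliminated.
Round 2: Bob 20, Dave 17, Eve 16. Eve has the fewest and is eliminated.
Round 3: Dave 27, Bob 26. Dave has a majority.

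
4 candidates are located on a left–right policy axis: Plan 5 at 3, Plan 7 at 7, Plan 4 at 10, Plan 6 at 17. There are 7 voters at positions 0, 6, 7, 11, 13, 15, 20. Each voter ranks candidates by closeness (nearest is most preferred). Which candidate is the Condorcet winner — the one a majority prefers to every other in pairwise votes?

With single-peaked preferences on a line, the Condorcet winner is the candidate closest to the median voter.
The median voter (position 11) is closest to Plan 4 at 10.
Check: Plan 4 vs Plan 7 — voters closer to Plan 4: 4 of 7.

Plan 4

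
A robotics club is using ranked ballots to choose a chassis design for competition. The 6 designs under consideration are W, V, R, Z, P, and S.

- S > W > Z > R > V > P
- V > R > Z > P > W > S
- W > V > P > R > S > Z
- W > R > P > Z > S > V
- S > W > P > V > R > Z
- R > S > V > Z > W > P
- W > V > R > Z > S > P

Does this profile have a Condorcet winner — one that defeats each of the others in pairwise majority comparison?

Head-to-head results (7 voters total):
W vs V: W wins 5–2.
W vs R: W wins 5–2.
W vs Z: W wins 5–2.
W vs P: W wins 6–1.
W vs S: W wins 4–3.
V vs R: V wins 4–3.
V vs Z: V wins 5–2.
V vs P: V wins 5–2.
V vs S: S wins 4–3.
R vs Z: R wins 6–1.
R vs P: R wins 5–2.
R vs S: R wins 5–2.
Z vs P: Z wins 4–3.
Z vs S: S wins 4–3.
P vs S: S wins 4–3.
W beats each rival — V (5–2), R (5–2), Z (5–2), P (6–1), S (4–3) — so W is the Condorcet winner.

Yes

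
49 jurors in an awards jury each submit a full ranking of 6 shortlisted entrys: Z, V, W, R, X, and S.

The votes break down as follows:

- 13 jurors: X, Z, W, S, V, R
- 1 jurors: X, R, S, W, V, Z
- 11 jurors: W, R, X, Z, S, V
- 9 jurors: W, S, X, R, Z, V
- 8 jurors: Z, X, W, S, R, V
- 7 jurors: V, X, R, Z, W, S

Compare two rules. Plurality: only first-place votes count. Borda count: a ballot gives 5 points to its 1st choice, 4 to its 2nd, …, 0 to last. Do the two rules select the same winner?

No

Plurality first-place counts: Z 8, V 7, W 20, R 0, X 14, S 0 → W.
Borda totals: Z 137, V 49, W 172, R 95, X 190, S 92 → X.
The two rules disagree: plurality picks W, Borda picks X.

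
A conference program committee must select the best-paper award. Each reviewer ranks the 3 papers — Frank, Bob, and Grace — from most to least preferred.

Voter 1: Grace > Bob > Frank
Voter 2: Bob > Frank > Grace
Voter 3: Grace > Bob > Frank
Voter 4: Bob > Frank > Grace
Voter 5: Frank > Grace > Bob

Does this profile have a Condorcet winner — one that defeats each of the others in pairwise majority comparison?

No

Head-to-head results (5 voters total):
Frank vs Bob: Bob wins 4–1.
Frank vs Grace: Frank wins 3–2.
Bob vs Grace: Grace wins 3–2.
No candidate beats all others: Frank beats Grace beats Bob beats Frank, a majority cycle.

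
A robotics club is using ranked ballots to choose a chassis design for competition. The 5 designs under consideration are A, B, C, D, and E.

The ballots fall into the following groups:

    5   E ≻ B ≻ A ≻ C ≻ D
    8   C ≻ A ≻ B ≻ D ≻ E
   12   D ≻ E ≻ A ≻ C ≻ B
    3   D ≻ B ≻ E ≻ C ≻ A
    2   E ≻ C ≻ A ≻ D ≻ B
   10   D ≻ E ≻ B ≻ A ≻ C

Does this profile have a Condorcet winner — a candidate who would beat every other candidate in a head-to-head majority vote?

Head-to-head results (40 voters total):
A vs B: A wins 22–18.
A vs C: A wins 27–13.
A vs D: D wins 25–15.
A vs E: E wins 32–8.
B vs C: C wins 22–18.
B vs D: D wins 27–13.
B vs E: E wins 29–11.
C vs D: D wins 25–15.
C vs E: E wins 32–8.
D vs E: D wins 33–7.
D beats each rival — A (25–15), B (27–13), C (25–15), E (33–7) — so D is the Condorcet winner.

Yes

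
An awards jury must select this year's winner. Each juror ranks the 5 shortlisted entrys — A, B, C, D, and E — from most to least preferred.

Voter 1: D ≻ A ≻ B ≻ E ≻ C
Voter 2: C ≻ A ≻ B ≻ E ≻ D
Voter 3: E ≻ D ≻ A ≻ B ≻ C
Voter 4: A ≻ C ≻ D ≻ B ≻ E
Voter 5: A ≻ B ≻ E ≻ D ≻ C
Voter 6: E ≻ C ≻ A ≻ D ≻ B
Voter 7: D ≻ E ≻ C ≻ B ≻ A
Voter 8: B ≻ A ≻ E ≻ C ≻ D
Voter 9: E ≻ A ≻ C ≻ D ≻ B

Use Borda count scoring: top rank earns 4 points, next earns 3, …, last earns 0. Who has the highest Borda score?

A

Borda scores:
  A: 3 + 3 + 2 + 4 + 4 + 2 + 0 + 3 + 3 = 24
  B: 2 + 2 + 1 + 1 + 3 + 0 + 1 + 4 + 0 = 14
  C: 0 + 4 + 0 + 3 + 0 + 3 + 2 + 1 + 2 = 15
  D: 4 + 0 + 3 + 2 + 1 + 1 + 4 + 0 + 1 = 16
  E: 1 + 1 + 4 + 0 + 2 + 4 + 3 + 2 + 4 = 21
A has the highest total.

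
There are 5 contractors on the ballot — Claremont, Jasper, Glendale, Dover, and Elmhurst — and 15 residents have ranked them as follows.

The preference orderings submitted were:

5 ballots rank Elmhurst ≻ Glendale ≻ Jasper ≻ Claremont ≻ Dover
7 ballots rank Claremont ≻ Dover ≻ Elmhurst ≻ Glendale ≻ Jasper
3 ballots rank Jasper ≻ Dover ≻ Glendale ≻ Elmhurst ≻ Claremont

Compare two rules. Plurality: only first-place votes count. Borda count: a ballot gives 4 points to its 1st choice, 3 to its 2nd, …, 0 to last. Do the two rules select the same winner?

Plurality first-place counts: Claremont 7, Jasper 3, Glendale 0, Dover 0, Elmhurst 5 → Claremont.
Borda totals: Claremont 33, Jasper 22, Glendale 28, Dover 30, Elmhurst 37 → Elmhurst.
The two rules disagree: plurality picks Claremont, Borda picks Elmhurst.

No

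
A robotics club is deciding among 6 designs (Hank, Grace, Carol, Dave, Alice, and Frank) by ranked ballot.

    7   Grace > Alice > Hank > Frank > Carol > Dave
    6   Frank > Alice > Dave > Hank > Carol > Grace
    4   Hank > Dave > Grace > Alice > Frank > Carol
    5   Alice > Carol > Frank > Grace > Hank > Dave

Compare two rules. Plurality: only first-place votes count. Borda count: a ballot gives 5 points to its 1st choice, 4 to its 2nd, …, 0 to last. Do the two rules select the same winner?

Plurality first-place counts: Hank 4, Grace 7, Carol 0, Dave 0, Alice 5, Frank 6 → Grace.
Borda totals: Hank 58, Grace 57, Carol 33, Dave 34, Alice 85, Frank 63 → Alice.
The two rules disagree: plurality picks Grace, Borda picks Alice.

No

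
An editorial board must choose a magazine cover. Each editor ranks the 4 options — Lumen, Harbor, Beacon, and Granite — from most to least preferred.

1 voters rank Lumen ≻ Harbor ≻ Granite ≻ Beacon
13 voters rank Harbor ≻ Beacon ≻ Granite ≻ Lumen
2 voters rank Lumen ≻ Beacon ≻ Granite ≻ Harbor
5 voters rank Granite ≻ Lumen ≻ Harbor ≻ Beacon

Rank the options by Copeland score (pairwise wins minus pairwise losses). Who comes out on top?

Pairwise results:
  Lumen vs Harbor: Harbor wins 13–8.
  Lumen vs Beacon: Beacon wins 13–8.
  Lumen vs Granite: Granite wins 18–3.
  Harbor vs Beacon: Harbor wins 19–2.
  Harbor vs Granite: Harbor wins 14–7.
  Beacon vs Granite: Beacon wins 15–6.
Copeland scores (wins − losses):
  Lumen: 0 − 3 = -3
  Harbor: 3 − 0 = 3
  Beacon: 2 − 1 = 1
  Granite: 1 − 2 = -1
Harbor has the best Copeland score.

Harbor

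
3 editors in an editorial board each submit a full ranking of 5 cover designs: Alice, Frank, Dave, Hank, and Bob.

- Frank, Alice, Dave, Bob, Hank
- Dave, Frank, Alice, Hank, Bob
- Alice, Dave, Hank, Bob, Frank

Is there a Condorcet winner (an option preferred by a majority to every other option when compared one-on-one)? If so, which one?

Head-to-head results (3 voters total):
Alice vs Frank: Frank wins 2–1.
Alice vs Dave: Alice wins 2–1.
Alice vs Hank: Alice wins 3–0.
Alice vs Bob: Alice wins 3–0.
Frank vs Dave: Dave wins 2–1.
Frank vs Hank: Frank wins 2–1.
Frank vs Bob: Frank wins 2–1.
Dave vs Hank: Dave wins 3–0.
Dave vs Bob: Dave wins 3–0.
Hank vs Bob: Hank wins 2–1.
No candidate beats all others: Alice beats Dave beats Frank beats Alice, a majority cycle.

No Condorcet winner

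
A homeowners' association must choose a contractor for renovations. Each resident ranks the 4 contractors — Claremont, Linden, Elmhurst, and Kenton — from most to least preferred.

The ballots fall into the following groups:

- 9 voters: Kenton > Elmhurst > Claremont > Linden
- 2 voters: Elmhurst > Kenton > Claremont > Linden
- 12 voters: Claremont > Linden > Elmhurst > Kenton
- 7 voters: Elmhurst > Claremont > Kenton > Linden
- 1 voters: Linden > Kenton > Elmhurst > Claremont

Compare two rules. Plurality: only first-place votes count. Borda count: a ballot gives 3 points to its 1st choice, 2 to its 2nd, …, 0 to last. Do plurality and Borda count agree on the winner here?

Plurality first-place counts: Claremont 12, Linden 1, Elmhurst 9, Kenton 9 → Claremont.
Borda totals: Claremont 61, Linden 27, Elmhurst 58, Kenton 40 → Claremont.
The two rules agree on Claremont.

Yes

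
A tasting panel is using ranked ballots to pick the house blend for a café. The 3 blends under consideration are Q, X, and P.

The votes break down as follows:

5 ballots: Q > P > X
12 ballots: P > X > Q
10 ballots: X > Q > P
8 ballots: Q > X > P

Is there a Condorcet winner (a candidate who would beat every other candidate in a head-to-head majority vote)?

Head-to-head results (35 voters total):
Q vs X: X wins 22–13.
Q vs P: Q wins 23–12.
X vs P: X wins 18–17.
X beats each rival — Q (22–13), P (18–17) — so X is the Condorcet winner.

Yes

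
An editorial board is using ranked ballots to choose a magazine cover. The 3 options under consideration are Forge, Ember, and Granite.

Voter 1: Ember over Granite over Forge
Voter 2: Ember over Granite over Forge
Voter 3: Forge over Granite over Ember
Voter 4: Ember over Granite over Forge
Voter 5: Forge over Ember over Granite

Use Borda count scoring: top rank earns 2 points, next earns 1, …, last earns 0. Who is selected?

Borda scores:
  Forge: 0 + 0 + 2 + 0 + 2 = 4
  Ember: 2 + 2 + 0 + 2 + 1 = 7
  Granite: 1 + 1 + 1 + 1 + 0 = 4
Ember has the highest total.

Ember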